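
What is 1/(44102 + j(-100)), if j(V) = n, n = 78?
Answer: 1/44180 ≈ 2.2635e-5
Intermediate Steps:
j(V) = 78
1/(44102 + j(-100)) = 1/(44102 + 78) = 1/44180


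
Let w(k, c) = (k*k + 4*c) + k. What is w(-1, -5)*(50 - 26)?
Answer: -480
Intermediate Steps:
w(k, c) = k + k² + 4*c (w(k, c) = (k² + 4*c) + k = k + k² + 4*c)
w(-1, -5)*(50 - 26) = (-1 + (-1)² + 4*(-5))*(50 - 26) = (-1 + 1 - 20)*24 = -20*24 = -480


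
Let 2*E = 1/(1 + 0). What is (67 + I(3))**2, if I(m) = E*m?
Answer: 18769/4 ≈ 4692.3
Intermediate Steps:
E = 1/2 (E = 1/(2*(1 + 0)) = (1/2)/1 = (1/2)*1 = 1/2 ≈ 0.50000)
I(m) = m/2
(67 + I(3))**2 = (67 + (1/2)*3)**2 = (67 + 3/2)**2 = (137/2)**2 = 18769/4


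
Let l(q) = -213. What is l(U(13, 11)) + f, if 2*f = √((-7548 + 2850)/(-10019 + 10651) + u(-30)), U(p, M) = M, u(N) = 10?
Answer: -213 + √64069/316 ≈ -212.20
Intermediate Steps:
f = √64069/316 (f = √((-7548 + 2850)/(-10019 + 10651) + 10)/2 = √(-4698/632 + 10)/2 = √(-4698*1/632 + 10)/2 = √(-2349/316 + 10)/2 = √(811/316)/2 = (√64069/158)/2 = √64069/316 ≈ 0.80101)
l(U(13, 11)) + f = -213 + √64069/316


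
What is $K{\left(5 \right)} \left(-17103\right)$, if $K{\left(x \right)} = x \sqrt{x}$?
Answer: $- 85515 \sqrt{5} \approx -1.9122 \cdot 10^{5}$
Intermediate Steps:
$K{\left(x \right)} = x^{\frac{3}{2}}$
$K{\left(5 \right)} \left(-17103\right) = 5^{\frac{3}{2}} \left(-17103\right) = 5 \sqrt{5} \left(-17103\right) = - 85515 \sqrt{5}$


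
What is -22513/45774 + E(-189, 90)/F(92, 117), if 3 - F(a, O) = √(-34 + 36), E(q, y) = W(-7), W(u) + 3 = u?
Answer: -1530811/320418 - 10*√2/7 ≈ -6.7979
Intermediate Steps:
W(u) = -3 + u
E(q, y) = -10 (E(q, y) = -3 - 7 = -10)
F(a, O) = 3 - √2 (F(a, O) = 3 - √(-34 + 36) = 3 - √2)
-22513/45774 + E(-189, 90)/F(92, 117) = -22513/45774 - 10/(3 - √2)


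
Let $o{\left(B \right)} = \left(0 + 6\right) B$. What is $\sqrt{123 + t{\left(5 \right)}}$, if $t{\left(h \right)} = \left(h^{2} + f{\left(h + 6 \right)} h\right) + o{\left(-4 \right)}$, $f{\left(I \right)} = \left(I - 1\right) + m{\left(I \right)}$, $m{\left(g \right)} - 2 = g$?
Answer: $\sqrt{239} \approx 15.46$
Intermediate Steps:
$m{\left(g \right)} = 2 + g$
$o{\left(B \right)} = 6 B$
$f{\left(I \right)} = 1 + 2 I$ ($f{\left(I \right)} = \left(I - 1\right) + \left(2 + I\right) = \left(-1 + I\right) + \left(2 + I\right) = 1 + 2 I$)
$t{\left(h \right)} = -24 + h^{2} + h \left(13 + 2 h\right)$ ($t{\left(h \right)} = \left(h^{2} + \left(1 + 2 \left(h + 6\right)\right) h\right) + 6 \left(-4\right) = \left(h^{2} + \left(1 + 2 \left(6 + h\right)\right) h\right) - 24 = \left(h^{2} + \left(1 + \left(12 + 2 h\right)\right) h\right) - 24 = \left(h^{2} + \left(13 + 2 h\right) h\right) - 24 = \left(h^{2} + h \left(13 + 2 h\right)\right) - 24 = -24 + h^{2} + h \left(13 + 2 h\right)$)
$\sqrt{123 + t{\left(5 \right)}} = \sqrt{123 + \left(-24 + 3 \cdot 5^{2} + 13 \cdot 5\right)} = \sqrt{123 + \left(-24 + 3 \cdot 25 + 65\right)} = \sqrt{123 + \left(-24 + 75 + 65\right)} = \sqrt{123 + 116} = \sqrt{239}$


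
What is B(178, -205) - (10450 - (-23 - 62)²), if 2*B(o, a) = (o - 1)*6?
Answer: -2694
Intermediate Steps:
B(o, a) = -3 + 3*o (B(o, a) = ((o - 1)*6)/2 = ((-1 + o)*6)/2 = (-6 + 6*o)/2 = -3 + 3*o)
B(178, -205) - (10450 - (-23 - 62)²) = (-3 + 3*178) - (10450 - (-23 - 62)²) = (-3 + 534) - (10450 - 1*(-85)²) = 531 - (10450 - 1*7225) = 531 - (10450 - 7225) = 531 - 1*3225 = 531 - 3225 = -2694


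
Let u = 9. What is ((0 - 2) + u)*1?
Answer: 7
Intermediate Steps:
((0 - 2) + u)*1 = ((0 - 2) + 9)*1 = (-2 + 9)*1 = 7*1 = 7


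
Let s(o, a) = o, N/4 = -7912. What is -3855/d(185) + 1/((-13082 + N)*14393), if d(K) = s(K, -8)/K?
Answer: -2481844720951/643798890 ≈ -3855.0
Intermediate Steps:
N = -31648 (N = 4*(-7912) = -31648)
d(K) = 1 (d(K) = K/K = 1)
-3855/d(185) + 1/((-13082 + N)*14393) = -3855/1 + 1/(-13082 - 31648*14393) = -3855*1 + (1/14393)/(-44730) = -3855 - 1/44730*1/14393 = -3855 - 1/643798890 = -2481844720951/643798890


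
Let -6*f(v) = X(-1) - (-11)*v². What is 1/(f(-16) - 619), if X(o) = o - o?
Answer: -3/3265 ≈ -0.00091884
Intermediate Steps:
X(o) = 0
f(v) = -11*v²/6 (f(v) = -(0 - (-11)*v²)/6 = -(0 + 11*v²)/6 = -11*v²/6)
1/(f(-16) - 619) = 1/(-11/6*(-16)² - 619) = 1/(-11/6*256 - 619) = 1/(-1408/3 - 619) = 1/(-3265/3) = -3/3265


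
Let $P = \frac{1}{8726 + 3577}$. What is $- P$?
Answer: $- \frac{1}{12303} \approx -8.1281 \cdot 10^{-5}$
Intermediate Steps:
$P = \frac{1}{12303} \approx 8.1281 \cdot 10^{-5}$
$- P = \left(-1\right) \frac{1}{12303} = - \frac{1}{12303}$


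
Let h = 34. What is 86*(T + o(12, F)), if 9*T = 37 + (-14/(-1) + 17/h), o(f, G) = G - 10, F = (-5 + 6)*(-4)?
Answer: -6407/9 ≈ -711.89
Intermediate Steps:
F = -4 (F = 1*(-4) = -4)
o(f, G) = -10 + G
T = 103/18 (T = (37 + (-14/(-1) + 17/34))/9 = (37 + (-14*(-1) + 17*(1/34)))/9 = (37 + (14 + ½))/9 = (37 + 29/2)/9 = (⅑)*(103/2) = 103/18 ≈ 5.7222)
86*(T + o(12, F)) = 86*(103/18 + (-10 - 4)) = 86*(103/18 - 14) = 86*(-149/18) = -6407/9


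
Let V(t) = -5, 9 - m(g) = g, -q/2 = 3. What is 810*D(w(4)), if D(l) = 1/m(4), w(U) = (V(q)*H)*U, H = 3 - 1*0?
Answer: 162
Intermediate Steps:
q = -6 (q = -2*3 = -6)
H = 3 (H = 3 + 0 = 3)
m(g) = 9 - g
w(U) = -15*U (w(U) = (-5*3)*U = -15*U)
D(l) = ⅕ (D(l) = 1/(9 - 1*4) = 1/(9 - 4) = 1/5 = ⅕)
810*D(w(4)) = 810*(⅕) = 162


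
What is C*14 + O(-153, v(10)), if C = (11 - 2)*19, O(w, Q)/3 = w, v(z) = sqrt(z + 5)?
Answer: 1935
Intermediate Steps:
v(z) = sqrt(5 + z)
O(w, Q) = 3*w
C = 171 (C = 9*19 = 171)
C*14 + O(-153, v(10)) = 171*14 + 3*(-153) = 2394 - 459 = 1935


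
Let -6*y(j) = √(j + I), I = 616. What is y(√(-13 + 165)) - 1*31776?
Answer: -31776 - √(616 + 2*√38)/6 ≈ -31780.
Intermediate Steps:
y(j) = -√(616 + j)/6 (y(j) = -√(j + 616)/6 = -√(616 + j)/6)
y(√(-13 + 165)) - 1*31776 = -√(616 + √(-13 + 165))/6 - 1*31776 = -√(616 + √152)/6 - 31776 = -√(616 + 2*√38)/6 - 31776 = -31776 - √(616 + 2*√38)/6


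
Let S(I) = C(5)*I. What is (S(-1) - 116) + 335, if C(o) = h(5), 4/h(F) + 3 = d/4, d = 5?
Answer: 1549/7 ≈ 221.29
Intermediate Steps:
h(F) = -16/7 (h(F) = 4/(-3 + 5/4) = 4/(-7/4) = 4*(-4/7) = -16/7)
C(o) = -16/7
S(I) = -16*I/7
(S(-1) - 116) + 335 = (-16/7*(-1) - 116) + 335 = (16/7 - 116) + 335 = -796/7 + 335 = 1549/7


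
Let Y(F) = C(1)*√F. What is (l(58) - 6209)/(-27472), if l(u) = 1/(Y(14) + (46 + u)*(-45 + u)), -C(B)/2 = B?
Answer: 177329795/784603754 - √14/25107320128 ≈ 0.22601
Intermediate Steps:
C(B) = -2*B
Y(F) = -2*√F (Y(F) = (-2*1)*√F = -2*√F)
l(u) = 1/(-2*√14 + (-45 + u)*(46 + u)) (l(u) = 1/(-2*√14 + (46 + u)*(-45 + u)) = 1/(-2*√14 + (-45 + u)*(46 + u)))
(l(58) - 6209)/(-27472) = (1/(-2070 + 58 + 58² - 2*√14) - 6209)/(-27472) = (1/(-2070 + 58 + 3364 - 2*√14) - 6209)*(-1/27472) = (1/(1352 - 2*√14) - 6209)*(-1/27472) = (-6209 + 1/(1352 - 2*√14))*(-1/27472) = 6209/27472 - 1/(27472*(1352 - 2*√14))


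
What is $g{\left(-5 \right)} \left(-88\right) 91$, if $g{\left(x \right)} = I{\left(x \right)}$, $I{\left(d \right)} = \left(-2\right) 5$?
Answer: $80080$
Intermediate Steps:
$I{\left(d \right)} = -10$
$g{\left(x \right)} = -10$
$g{\left(-5 \right)} \left(-88\right) 91 = \left(-10\right) \left(-88\right) 91 = 880 \cdot 91 = 80080$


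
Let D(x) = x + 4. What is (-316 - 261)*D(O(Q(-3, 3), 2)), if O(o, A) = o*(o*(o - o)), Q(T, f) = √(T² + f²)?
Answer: -2308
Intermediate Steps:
O(o, A) = 0 (O(o, A) = o*(o*0) = o*0 = 0)
D(x) = 4 + x
(-316 - 261)*D(O(Q(-3, 3), 2)) = (-316 - 261)*(4 + 0) = -577*4 = -2308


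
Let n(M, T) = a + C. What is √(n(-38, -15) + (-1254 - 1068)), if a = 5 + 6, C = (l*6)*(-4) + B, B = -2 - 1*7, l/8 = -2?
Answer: 44*I ≈ 44.0*I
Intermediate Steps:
l = -16 (l = 8*(-2) = -16)
B = -9 (B = -2 - 7 = -9)
C = 375 (C = -16*6*(-4) - 9 = -96*(-4) - 9 = 384 - 9 = 375)
a = 11
n(M, T) = 386 (n(M, T) = 11 + 375 = 386)
√(n(-38, -15) + (-1254 - 1068)) = √(386 + (-1254 - 1068)) = √(386 - 2322) = √(-1936) = 44*I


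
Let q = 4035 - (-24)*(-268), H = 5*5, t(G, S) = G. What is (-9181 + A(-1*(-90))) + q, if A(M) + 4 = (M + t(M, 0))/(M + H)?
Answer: -266350/23 ≈ -11580.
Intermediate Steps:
H = 25
A(M) = -4 + 2*M/(25 + M) (A(M) = -4 + (M + M)/(M + 25) = -4 + (2*M)/(25 + M) = -4 + 2*M/(25 + M))
q = -2397 (q = 4035 - 1*6432 = 4035 - 6432 = -2397)
(-9181 + A(-1*(-90))) + q = (-9181 + 2*(-50 - (-1)*(-90))/(25 - 1*(-90))) - 2397 = (-9181 + 2*(-50 - 1*90)/(25 + 90)) - 2397 = (-9181 + 2*(-50 - 90)/115) - 2397 = (-9181 + 2*(1/115)*(-140)) - 2397 = (-9181 - 56/23) - 2397 = -211219/23 - 2397 = -266350/23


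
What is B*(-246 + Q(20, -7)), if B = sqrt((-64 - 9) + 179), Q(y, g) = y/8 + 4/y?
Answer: -2433*sqrt(106)/10 ≈ -2504.9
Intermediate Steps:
Q(y, g) = 4/y + y/8 (Q(y, g) = y*(1/8) + 4/y = y/8 + 4/y = 4/y + y/8)
B = sqrt(106) (B = sqrt(-73 + 179) = sqrt(106) ≈ 10.296)
B*(-246 + Q(20, -7)) = sqrt(106)*(-246 + (4/20 + (1/8)*20)) = sqrt(106)*(-246 + (4*(1/20) + 5/2)) = sqrt(106)*(-246 + (1/5 + 5/2)) = sqrt(106)*(-246 + 27/10) = sqrt(106)*(-2433/10) = -2433*sqrt(106)/10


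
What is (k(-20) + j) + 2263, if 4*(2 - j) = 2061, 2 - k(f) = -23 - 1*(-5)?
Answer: 7079/4 ≈ 1769.8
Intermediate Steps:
k(f) = 20 (k(f) = 2 - (-23 - 1*(-5)) = 2 - (-23 + 5) = 2 - 1*(-18) = 2 + 18 = 20)
j = -2053/4 (j = 2 - ¼*2061 = 2 - 2061/4 = -2053/4 ≈ -513.25)
(k(-20) + j) + 2263 = (20 - 2053/4) + 2263 = -1973/4 + 2263 = 7079/4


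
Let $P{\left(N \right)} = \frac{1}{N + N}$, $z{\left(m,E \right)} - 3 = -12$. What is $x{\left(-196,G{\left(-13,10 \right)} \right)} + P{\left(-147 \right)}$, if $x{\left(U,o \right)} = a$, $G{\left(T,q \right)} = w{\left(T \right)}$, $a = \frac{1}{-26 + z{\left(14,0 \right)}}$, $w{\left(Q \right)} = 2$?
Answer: $- \frac{47}{1470} \approx -0.031973$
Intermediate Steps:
$z{\left(m,E \right)} = -9$ ($z{\left(m,E \right)} = 3 - 12 = -9$)
$a = - \frac{1}{35}$ ($a = \frac{1}{-26 - 9} = \frac{1}{-35} = - \frac{1}{35} \approx -0.028571$)
$G{\left(T,q \right)} = 2$
$x{\left(U,o \right)} = - \frac{1}{35}$
$P{\left(N \right)} = \frac{1}{2 N}$
$x{\left(-196,G{\left(-13,10 \right)} \right)} + P{\left(-147 \right)} = - \frac{1}{35} + \frac{1}{2 \left(-147\right)} = - \frac{1}{35} + \frac{1}{2} \left(- \frac{1}{147}\right) = - \frac{1}{35} - \frac{1}{294} = - \frac{47}{1470}$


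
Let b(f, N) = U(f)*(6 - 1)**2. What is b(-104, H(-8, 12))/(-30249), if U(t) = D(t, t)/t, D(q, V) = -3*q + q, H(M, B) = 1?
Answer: 50/30249 ≈ 0.0016529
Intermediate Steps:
D(q, V) = -2*q
U(t) = -2 (U(t) = (-2*t)/t = -2)
b(f, N) = -50 (b(f, N) = -2*(6 - 1)**2 = -2*5**2 = -2*25 = -50)
b(-104, H(-8, 12))/(-30249) = -50/(-30249) = -50*(-1/30249) = 50/30249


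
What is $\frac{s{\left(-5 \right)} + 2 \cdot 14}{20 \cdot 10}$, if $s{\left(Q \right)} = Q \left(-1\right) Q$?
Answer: $\frac{3}{200} \approx 0.015$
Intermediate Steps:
$s{\left(Q \right)} = - Q^{2}$ ($s{\left(Q \right)} = - Q Q = - Q^{2}$)
$\frac{s{\left(-5 \right)} + 2 \cdot 14}{20 \cdot 10} = \frac{- \left(-5\right)^{2} + 2 \cdot 14}{20 \cdot 10} = \frac{\left(-1\right) 25 + 28}{200} = \left(-25 + 28\right) \frac{1}{200} = 3 \cdot \frac{1}{200} = \frac{3}{200}$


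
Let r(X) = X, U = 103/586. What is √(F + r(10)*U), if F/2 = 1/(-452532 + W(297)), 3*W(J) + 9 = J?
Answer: √7721969360264898/66281874 ≈ 1.3258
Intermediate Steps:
U = 103/586 (U = 103*(1/586) = 103/586 ≈ 0.17577)
W(J) = -3 + J/3
F = -1/226218 (F = 2/(-452532 + (-3 + (⅓)*297)) = 2/(-452532 + (-3 + 99)) = 2/(-452532 + 96) = 2/(-452436) = 2*(-1/452436) = -1/226218 ≈ -4.4205e-6)
√(F + r(10)*U) = √(-1/226218 + 10*(103/586)) = √(-1/226218 + 515/293) = √(116501977/66281874) = √7721969360264898/66281874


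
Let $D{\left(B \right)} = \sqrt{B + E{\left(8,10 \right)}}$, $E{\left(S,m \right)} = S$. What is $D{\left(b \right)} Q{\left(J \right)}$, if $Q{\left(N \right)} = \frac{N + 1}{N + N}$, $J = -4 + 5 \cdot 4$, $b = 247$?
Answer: $\frac{17 \sqrt{255}}{32} \approx 8.4834$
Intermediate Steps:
$J = 16$ ($J = -4 + 20 = 16$)
$Q{\left(N \right)} = \frac{1 + N}{2 N}$
$D{\left(B \right)} = \sqrt{8 + B}$ ($D{\left(B \right)} = \sqrt{B + 8} = \sqrt{8 + B}$)
$D{\left(b \right)} Q{\left(J \right)} = \sqrt{8 + 247} \frac{1 + 16}{2 \cdot 16} = \sqrt{255} \cdot \frac{1}{2} \cdot \frac{1}{16} \cdot 17 = \sqrt{255} \cdot \frac{17}{32} = \frac{17 \sqrt{255}}{32}$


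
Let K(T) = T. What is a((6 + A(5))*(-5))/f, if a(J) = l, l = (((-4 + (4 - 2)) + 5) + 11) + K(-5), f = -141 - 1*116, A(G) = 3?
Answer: -9/257 ≈ -0.035019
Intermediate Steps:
f = -257 (f = -141 - 116 = -257)
l = 9 (l = (((-4 + (4 - 2)) + 5) + 11) - 5 = (((-4 + 2) + 5) + 11) - 5 = ((-2 + 5) + 11) - 5 = (3 + 11) - 5 = 14 - 5 = 9)
a(J) = 9
a((6 + A(5))*(-5))/f = 9/(-257) = 9*(-1/257) = -9/257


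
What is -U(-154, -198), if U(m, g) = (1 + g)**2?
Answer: -38809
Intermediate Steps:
-U(-154, -198) = -(1 - 198)**2 = -1*(-197)**2 = -1*38809 = -38809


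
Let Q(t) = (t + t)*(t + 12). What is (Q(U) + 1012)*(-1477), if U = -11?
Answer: -1462230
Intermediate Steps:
Q(t) = 2*t*(12 + t) (Q(t) = (2*t)*(12 + t) = 2*t*(12 + t))
(Q(U) + 1012)*(-1477) = (2*(-11)*(12 - 11) + 1012)*(-1477) = (2*(-11)*1 + 1012)*(-1477) = (-22 + 1012)*(-1477) = 990*(-1477) = -1462230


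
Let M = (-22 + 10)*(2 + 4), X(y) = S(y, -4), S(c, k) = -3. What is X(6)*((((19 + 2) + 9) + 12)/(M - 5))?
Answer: 18/11 ≈ 1.6364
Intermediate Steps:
X(y) = -3
M = -72 (M = -12*6 = -72)
X(6)*((((19 + 2) + 9) + 12)/(M - 5)) = -3*(((19 + 2) + 9) + 12)/(-72 - 5) = -3*((21 + 9) + 12)/(-77) = -3*(30 + 12)*(-1)/77 = -126*(-1)/77 = -3*(-6/11) = 18/11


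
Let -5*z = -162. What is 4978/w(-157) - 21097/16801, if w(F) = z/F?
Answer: -32828594722/1360881 ≈ -24123.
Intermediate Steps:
z = 162/5 (z = -⅕*(-162) = 162/5 ≈ 32.400)
w(F) = 162/(5*F)
4978/w(-157) - 21097/16801 = 4978/(((162/5)/(-157))) - 21097/16801 = 4978/(((162/5)*(-1/157))) - 21097*1/16801 = 4978/(-162/785) - 21097/16801 = 4978*(-785/162) - 21097/16801 = -1953865/81 - 21097/16801 = -32828594722/1360881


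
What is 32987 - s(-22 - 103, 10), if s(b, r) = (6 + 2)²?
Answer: 32923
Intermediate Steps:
s(b, r) = 64 (s(b, r) = 8² = 64)
32987 - s(-22 - 103, 10) = 32987 - 1*64 = 32987 - 64 = 32923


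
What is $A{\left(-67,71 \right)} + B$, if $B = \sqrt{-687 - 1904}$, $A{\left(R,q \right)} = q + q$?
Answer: $142 + i \sqrt{2591} \approx 142.0 + 50.902 i$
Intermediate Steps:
$A{\left(R,q \right)} = 2 q$
$B = i \sqrt{2591}$ ($B = \sqrt{-2591} = i \sqrt{2591} \approx 50.902 i$)
$A{\left(-67,71 \right)} + B = 2 \cdot 71 + i \sqrt{2591} = 142 + i \sqrt{2591}$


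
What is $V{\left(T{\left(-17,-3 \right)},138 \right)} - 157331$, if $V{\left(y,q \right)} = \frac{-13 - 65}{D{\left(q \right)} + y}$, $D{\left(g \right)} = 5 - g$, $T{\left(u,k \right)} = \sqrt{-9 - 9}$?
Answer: $- \frac{2785849643}{17707} + \frac{234 i \sqrt{2}}{17707} \approx -1.5733 \cdot 10^{5} + 0.018689 i$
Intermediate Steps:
$T{\left(u,k \right)} = 3 i \sqrt{2}$ ($T{\left(u,k \right)} = \sqrt{-18} = 3 i \sqrt{2}$)
$V{\left(y,q \right)} = - \frac{78}{5 + y - q}$ ($V{\left(y,q \right)} = \frac{-13 - 65}{\left(5 - q\right) + y} = - \frac{78}{5 + y - q}$)
$V{\left(T{\left(-17,-3 \right)},138 \right)} - 157331 = - \frac{78}{5 + 3 i \sqrt{2} - 138} - 157331 = - \frac{78}{-133 + 3 i \sqrt{2}} - 157331 = -157331 - \frac{78}{-133 + 3 i \sqrt{2}}$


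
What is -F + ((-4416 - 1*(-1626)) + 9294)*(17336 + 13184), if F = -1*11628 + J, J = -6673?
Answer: 198520381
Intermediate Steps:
F = -18301 (F = -1*11628 - 6673 = -11628 - 6673 = -18301)
-F + ((-4416 - 1*(-1626)) + 9294)*(17336 + 13184) = -1*(-18301) + ((-4416 - 1*(-1626)) + 9294)*(17336 + 13184) = 18301 + ((-4416 + 1626) + 9294)*30520 = 18301 + (-2790 + 9294)*30520 = 18301 + 6504*30520 = 18301 + 198502080 = 198520381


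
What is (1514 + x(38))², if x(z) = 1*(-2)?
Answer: 2286144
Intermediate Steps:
x(z) = -2
(1514 + x(38))² = (1514 - 2)² = 1512² = 2286144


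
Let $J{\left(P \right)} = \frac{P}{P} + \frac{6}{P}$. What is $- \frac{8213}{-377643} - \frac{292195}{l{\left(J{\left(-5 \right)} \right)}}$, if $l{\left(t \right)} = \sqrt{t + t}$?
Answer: $\frac{8213}{377643} + \frac{292195 i \sqrt{10}}{2} \approx 0.021748 + 4.62 \cdot 10^{5} i$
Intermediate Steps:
$J{\left(P \right)} = 1 + \frac{6}{P}$
$l{\left(t \right)} = \sqrt{2} \sqrt{t}$ ($l{\left(t \right)} = \sqrt{2 t} = \sqrt{2} \sqrt{t}$)
$- \frac{8213}{-377643} - \frac{292195}{l{\left(J{\left(-5 \right)} \right)}} = - \frac{8213}{-377643} - \frac{292195}{\sqrt{2} \sqrt{\frac{6 - 5}{-5}}} = \left(-8213\right) \left(- \frac{1}{377643}\right) - \frac{292195}{\sqrt{2} \sqrt{\left(- \frac{1}{5}\right) 1}} = \frac{8213}{377643} - \frac{292195}{\sqrt{2} \sqrt{- \frac{1}{5}}} = \frac{8213}{377643} - \frac{292195}{\sqrt{2} \frac{i \sqrt{5}}{5}} = \frac{8213}{377643} - \frac{292195}{\frac{1}{5} i \sqrt{10}} = \frac{8213}{377643} - 292195 \left(- \frac{i \sqrt{10}}{2}\right) = \frac{8213}{377643} + \frac{292195 i \sqrt{10}}{2}$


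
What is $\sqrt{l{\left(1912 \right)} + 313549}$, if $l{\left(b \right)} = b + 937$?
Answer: $\sqrt{316398} \approx 562.49$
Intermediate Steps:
$l{\left(b \right)} = 937 + b$
$\sqrt{l{\left(1912 \right)} + 313549} = \sqrt{\left(937 + 1912\right) + 313549} = \sqrt{2849 + 313549} = \sqrt{316398}$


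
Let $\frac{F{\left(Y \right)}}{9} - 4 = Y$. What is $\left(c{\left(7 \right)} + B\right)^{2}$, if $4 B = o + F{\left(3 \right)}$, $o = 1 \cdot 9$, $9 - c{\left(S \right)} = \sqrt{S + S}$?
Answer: $\left(27 - \sqrt{14}\right)^{2} \approx 540.95$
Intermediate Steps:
$F{\left(Y \right)} = 36 + 9 Y$
$c{\left(S \right)} = 9 - \sqrt{2} \sqrt{S}$ ($c{\left(S \right)} = 9 - \sqrt{S + S} = 9 - \sqrt{2 S} = 9 - \sqrt{2} \sqrt{S}$)
$o = 9$
$B = 18$ ($B = \frac{9 + \left(36 + 9 \cdot 3\right)}{4} = \frac{9 + \left(36 + 27\right)}{4} = \frac{9 + 63}{4} = \frac{1}{4} \cdot 72 = 18$)
$\left(c{\left(7 \right)} + B\right)^{2} = \left(\left(9 - \sqrt{2} \sqrt{7}\right) + 18\right)^{2} = \left(\left(9 - \sqrt{14}\right) + 18\right)^{2} = \left(27 - \sqrt{14}\right)^{2}$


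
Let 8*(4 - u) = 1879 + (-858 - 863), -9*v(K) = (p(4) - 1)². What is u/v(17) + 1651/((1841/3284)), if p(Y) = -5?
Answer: 86866127/29456 ≈ 2949.0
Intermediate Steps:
v(K) = -4 (v(K) = -(-5 - 1)²/9 = -⅑*(-6)² = -⅑*36 = -4)
u = -63/4 (u = 4 - (1879 + (-858 - 863))/8 = 4 - (1879 - 1721)/8 = 4 - ⅛*158 = 4 - 79/4 = -63/4 ≈ -15.750)
u/v(17) + 1651/((1841/3284)) = -63/4/(-4) + 1651/((1841/3284)) = -63/4*(-¼) + 1651/((1841*(1/3284))) = 63/16 + 1651/(1841/3284) = 63/16 + 1651*(3284/1841) = 63/16 + 5421884/1841 = 86866127/29456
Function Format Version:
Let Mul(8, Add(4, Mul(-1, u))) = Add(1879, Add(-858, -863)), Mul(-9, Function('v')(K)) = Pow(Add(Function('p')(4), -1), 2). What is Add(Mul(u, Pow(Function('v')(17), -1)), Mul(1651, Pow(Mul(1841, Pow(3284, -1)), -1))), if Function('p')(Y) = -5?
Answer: Rational(86866127, 29456) ≈ 2949.0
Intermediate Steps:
Function('v')(K) = -4 (Function('v')(K) = Mul(Rational(-1, 9), Pow(Add(-5, -1), 2)) = Mul(Rational(-1, 9), Pow(-6, 2)) = Mul(Rational(-1, 9), 36) = -4)
u = Rational(-63, 4) (u = Add(4, Mul(Rational(-1, 8), Add(1879, Add(-858, -863)))) = Add(4, Mul(Rational(-1, 8), Add(1879, -1721))) = Add(4, Mul(Rational(-1, 8), 158)) = Add(4, Rational(-79, 4)) = Rational(-63, 4) ≈ -15.750)
Add(Mul(u, Pow(Function('v')(17), -1)), Mul(1651, Pow(Mul(1841, Pow(3284, -1)), -1))) = Add(Mul(Rational(-63, 4), Pow(-4, -1)), Mul(1651, Pow(Mul(1841, Pow(3284, -1)), -1))) = Add(Mul(Rational(-63, 4), Rational(-1, 4)), Mul(1651, Pow(Mul(1841, Rational(1, 3284)), -1))) = Add(Rational(63, 16), Mul(1651, Pow(Rational(1841, 3284), -1))) = Add(Rational(63, 16), Mul(1651, Rational(3284, 1841))) = Add(Rational(63, 16), Rational(5421884, 1841)) = Rational(86866127, 29456)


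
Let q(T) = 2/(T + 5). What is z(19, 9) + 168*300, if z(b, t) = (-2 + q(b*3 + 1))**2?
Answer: 200052976/3969 ≈ 50404.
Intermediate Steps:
q(T) = 2/(5 + T)
z(b, t) = (-2 + 2/(6 + 3*b))**2 (z(b, t) = (-2 + 2/(5 + (b*3 + 1)))**2 = (-2 + 2/(5 + (3*b + 1)))**2 = (-2 + 2/(5 + (1 + 3*b)))**2 = (-2 + 2/(6 + 3*b))**2)
z(19, 9) + 168*300 = 4*(5 + 3*19)**2/(9*(2 + 19)**2) + 168*300 = (4/9)*(5 + 57)**2/21**2 + 50400 = (4/9)*(1/441)*62**2 + 50400 = (4/9)*(1/441)*3844 + 50400 = 15376/3969 + 50400 = 200052976/3969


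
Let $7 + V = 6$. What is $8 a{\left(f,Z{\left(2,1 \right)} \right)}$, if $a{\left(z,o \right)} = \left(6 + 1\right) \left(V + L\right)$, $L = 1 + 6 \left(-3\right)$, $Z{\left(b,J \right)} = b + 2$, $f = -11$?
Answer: $-1008$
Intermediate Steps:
$V = -1$ ($V = -7 + 6 = -1$)
$Z{\left(b,J \right)} = 2 + b$
$L = -17$ ($L = 1 - 18 = -17$)
$a{\left(z,o \right)} = -126$ ($a{\left(z,o \right)} = \left(6 + 1\right) \left(-1 - 17\right) = 7 \left(-18\right) = -126$)
$8 a{\left(f,Z{\left(2,1 \right)} \right)} = 8 \left(-126\right) = -1008$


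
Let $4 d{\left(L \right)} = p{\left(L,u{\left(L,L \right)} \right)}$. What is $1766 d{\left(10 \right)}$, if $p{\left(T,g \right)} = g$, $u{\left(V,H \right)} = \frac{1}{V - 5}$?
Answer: $\frac{883}{10} \approx 88.3$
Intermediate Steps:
$u{\left(V,H \right)} = \frac{1}{-5 + V}$
$d{\left(L \right)} = \frac{1}{4 \left(-5 + L\right)}$
$1766 d{\left(10 \right)} = 1766 \frac{1}{4 \left(-5 + 10\right)} = 1766 \frac{1}{4 \cdot 5} = 1766 \cdot \frac{1}{4} \cdot \frac{1}{5} = 1766 \cdot \frac{1}{20} = \frac{883}{10}$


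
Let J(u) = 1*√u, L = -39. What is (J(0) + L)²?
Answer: 1521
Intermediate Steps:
J(u) = √u
(J(0) + L)² = (√0 - 39)² = (0 - 39)² = (-39)² = 1521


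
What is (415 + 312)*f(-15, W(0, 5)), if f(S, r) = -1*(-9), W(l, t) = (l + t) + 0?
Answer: 6543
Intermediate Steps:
W(l, t) = l + t
f(S, r) = 9
(415 + 312)*f(-15, W(0, 5)) = (415 + 312)*9 = 727*9 = 6543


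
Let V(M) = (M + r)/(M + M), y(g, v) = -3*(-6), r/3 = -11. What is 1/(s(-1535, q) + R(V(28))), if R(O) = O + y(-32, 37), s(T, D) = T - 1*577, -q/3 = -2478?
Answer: -56/117269 ≈ -0.00047753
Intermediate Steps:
q = 7434 (q = -3*(-2478) = 7434)
s(T, D) = -577 + T (s(T, D) = T - 577 = -577 + T)
r = -33 (r = 3*(-11) = -33)
y(g, v) = 18
V(M) = (-33 + M)/(2*M) (V(M) = (M - 33)/(M + M) = (-33 + M)/((2*M)) = (-33 + M)*(1/(2*M)) = (-33 + M)/(2*M))
R(O) = 18 + O (R(O) = O + 18 = 18 + O)
1/(s(-1535, q) + R(V(28))) = 1/((-577 - 1535) + (18 + (1/2)*(-33 + 28)/28)) = 1/(-2112 + (18 + (1/2)*(1/28)*(-5))) = 1/(-2112 + (18 - 5/56)) = 1/(-2112 + 1003/56) = 1/(-117269/56) = -56/117269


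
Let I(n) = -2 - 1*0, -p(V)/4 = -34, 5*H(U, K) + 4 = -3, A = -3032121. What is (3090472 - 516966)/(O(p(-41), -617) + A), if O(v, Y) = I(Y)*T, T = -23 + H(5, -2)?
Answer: -12867530/15160361 ≈ -0.84876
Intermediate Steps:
H(U, K) = -7/5 (H(U, K) = -⅘ + (⅕)*(-3) = -⅘ - ⅗ = -7/5)
p(V) = 136 (p(V) = -4*(-34) = 136)
I(n) = -2 (I(n) = -2 + 0 = -2)
T = -122/5 (T = -23 - 7/5 = -122/5 ≈ -24.400)
O(v, Y) = 244/5 (O(v, Y) = -2*(-122/5) = 244/5)
(3090472 - 516966)/(O(p(-41), -617) + A) = (3090472 - 516966)/(244/5 - 3032121) = 2573506/(-15160361/5) = 2573506*(-5/15160361) = -12867530/15160361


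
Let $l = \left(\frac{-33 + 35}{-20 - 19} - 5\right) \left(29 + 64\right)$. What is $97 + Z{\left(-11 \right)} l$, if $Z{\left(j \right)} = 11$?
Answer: $- \frac{65916}{13} \approx -5070.5$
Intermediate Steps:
$l = - \frac{6107}{13}$ ($l = \left(\frac{2}{-39} - 5\right) 93 = \left(2 \left(- \frac{1}{39}\right) - 5\right) 93 = \left(- \frac{2}{39} - 5\right) 93 = \left(- \frac{197}{39}\right) 93 = - \frac{6107}{13} \approx -469.77$)
$97 + Z{\left(-11 \right)} l = 97 + 11 \left(- \frac{6107}{13}\right) = 97 - \frac{67177}{13} = - \frac{65916}{13}$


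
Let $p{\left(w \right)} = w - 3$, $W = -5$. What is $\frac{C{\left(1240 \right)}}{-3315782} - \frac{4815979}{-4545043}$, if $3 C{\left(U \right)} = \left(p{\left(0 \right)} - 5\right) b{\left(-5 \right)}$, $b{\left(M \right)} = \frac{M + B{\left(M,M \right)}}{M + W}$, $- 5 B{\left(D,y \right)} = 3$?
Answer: $\frac{598827872544083}{565138941323475} \approx 1.0596$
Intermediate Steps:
$B{\left(D,y \right)} = - \frac{3}{5}$ ($B{\left(D,y \right)} = \left(- \frac{1}{5}\right) 3 = - \frac{3}{5}$)
$p{\left(w \right)} = -3 + w$ ($p{\left(w \right)} = w - 3 = -3 + w$)
$b{\left(M \right)} = \frac{- \frac{3}{5} + M}{-5 + M}$ ($b{\left(M \right)} = \frac{M - \frac{3}{5}}{M - 5} = \frac{- \frac{3}{5} + M}{-5 + M}$)
$C{\left(U \right)} = - \frac{112}{75}$ ($C{\left(U \right)} = \frac{\left(\left(-3 + 0\right) - 5\right) \frac{- \frac{3}{5} - 5}{-5 - 5}}{3} = \frac{\left(-3 - 5\right) \frac{1}{-10} \left(- \frac{28}{5}\right)}{3} = \frac{\left(-8\right) \left(\left(- \frac{1}{10}\right) \left(- \frac{28}{5}\right)\right)}{3} = \frac{\left(-8\right) \frac{14}{25}}{3} = \frac{1}{3} \left(- \frac{112}{25}\right) = - \frac{112}{75}$)
$\frac{C{\left(1240 \right)}}{-3315782} - \frac{4815979}{-4545043} = - \frac{112}{75 \left(-3315782\right)} - \frac{4815979}{-4545043} = \left(- \frac{112}{75}\right) \left(- \frac{1}{3315782}\right) - - \frac{4815979}{4545043} = \frac{56}{124341825} + \frac{4815979}{4545043} = \frac{598827872544083}{565138941323475}$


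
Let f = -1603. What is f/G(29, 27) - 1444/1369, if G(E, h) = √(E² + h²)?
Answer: -1444/1369 - 1603*√1570/1570 ≈ -41.511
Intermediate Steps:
f/G(29, 27) - 1444/1369 = -1603/√(29² + 27²) - 1444/1369 = -1603/√(841 + 729) - 1444*1/1369 = -1603*√1570/1570 - 1444/1369 = -1444/1369 - 1603*√1570/1570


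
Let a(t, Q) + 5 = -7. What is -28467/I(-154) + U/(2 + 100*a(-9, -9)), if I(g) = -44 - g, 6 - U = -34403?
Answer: -9472114/32945 ≈ -287.51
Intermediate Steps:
a(t, Q) = -12 (a(t, Q) = -5 - 7 = -12)
U = 34409 (U = 6 - 1*(-34403) = 6 + 34403 = 34409)
-28467/I(-154) + U/(2 + 100*a(-9, -9)) = -28467/(-44 - 1*(-154)) + 34409/(2 + 100*(-12)) = -28467/(-44 + 154) + 34409/(2 - 1200) = -28467/110 + 34409/(-1198) = -28467*1/110 + 34409*(-1/1198) = -28467/110 - 34409/1198 = -9472114/32945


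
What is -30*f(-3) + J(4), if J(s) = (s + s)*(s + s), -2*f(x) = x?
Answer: 19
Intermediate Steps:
f(x) = -x/2
J(s) = 4*s² (J(s) = (2*s)*(2*s) = 4*s²)
-30*f(-3) + J(4) = -(-15)*(-3) + 4*4² = -30*3/2 + 4*16 = -45 + 64 = 19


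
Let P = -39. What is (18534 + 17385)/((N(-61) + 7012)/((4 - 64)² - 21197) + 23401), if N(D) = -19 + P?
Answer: 632066643/411780443 ≈ 1.5350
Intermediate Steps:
N(D) = -58 (N(D) = -19 - 39 = -58)
(18534 + 17385)/((N(-61) + 7012)/((4 - 64)² - 21197) + 23401) = (18534 + 17385)/((-58 + 7012)/((4 - 64)² - 21197) + 23401) = 35919/(6954/((-60)² - 21197) + 23401) = 35919/(6954/(3600 - 21197) + 23401) = 35919/(6954/(-17597) + 23401) = 35919/(6954*(-1/17597) + 23401) = 35919/(-6954/17597 + 23401) = 35919/(411780443/17597) = 35919*(17597/411780443) = 632066643/411780443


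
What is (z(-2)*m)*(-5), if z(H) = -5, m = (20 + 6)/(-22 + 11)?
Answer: -650/11 ≈ -59.091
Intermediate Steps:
m = -26/11 (m = 26/(-11) = 26*(-1/11) = -26/11 ≈ -2.3636)
(z(-2)*m)*(-5) = -5*(-26/11)*(-5) = (130/11)*(-5) = -650/11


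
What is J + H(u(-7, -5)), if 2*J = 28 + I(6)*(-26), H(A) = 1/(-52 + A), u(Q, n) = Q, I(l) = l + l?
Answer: -8379/59 ≈ -142.02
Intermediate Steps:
I(l) = 2*l
J = -142 (J = (28 + (2*6)*(-26))/2 = (28 + 12*(-26))/2 = (28 - 312)/2 = (½)*(-284) = -142)
J + H(u(-7, -5)) = -142 + 1/(-52 - 7) = -142 + 1/(-59) = -142 - 1/59 = -8379/59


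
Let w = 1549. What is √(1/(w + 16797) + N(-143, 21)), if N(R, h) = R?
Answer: I*√48130309042/18346 ≈ 11.958*I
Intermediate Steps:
√(1/(w + 16797) + N(-143, 21)) = √(1/(1549 + 16797) - 143) = √(1/18346 - 143) = √(-2623477/18346) = I*√48130309042/18346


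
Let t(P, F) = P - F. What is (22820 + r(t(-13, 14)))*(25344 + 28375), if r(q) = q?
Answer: 1224417167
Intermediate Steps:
(22820 + r(t(-13, 14)))*(25344 + 28375) = (22820 + (-13 - 1*14))*(25344 + 28375) = (22820 + (-13 - 14))*53719 = (22820 - 27)*53719 = 22793*53719 = 1224417167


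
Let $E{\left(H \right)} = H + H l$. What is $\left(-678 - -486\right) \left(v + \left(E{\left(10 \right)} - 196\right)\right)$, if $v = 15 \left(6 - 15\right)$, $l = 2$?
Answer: $57792$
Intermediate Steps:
$E{\left(H \right)} = 3 H$ ($E{\left(H \right)} = H + H 2 = H + 2 H = 3 H$)
$v = -135$ ($v = 15 \left(-9\right) = -135$)
$\left(-678 - -486\right) \left(v + \left(E{\left(10 \right)} - 196\right)\right) = \left(-678 - -486\right) \left(-135 + \left(3 \cdot 10 - 196\right)\right) = \left(-678 + 486\right) \left(-135 + \left(30 - 196\right)\right) = - 192 \left(-135 - 166\right) = \left(-192\right) \left(-301\right) = 57792$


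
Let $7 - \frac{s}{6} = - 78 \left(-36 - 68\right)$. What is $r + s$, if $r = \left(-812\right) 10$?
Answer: $-56750$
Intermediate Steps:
$r = -8120$
$s = -48630$ ($s = 42 - 6 \left(- 78 \left(-36 - 68\right)\right) = 42 - 6 \left(\left(-78\right) \left(-104\right)\right) = 42 - 48672 = -48630$)
$r + s = -8120 - 48630 = -56750$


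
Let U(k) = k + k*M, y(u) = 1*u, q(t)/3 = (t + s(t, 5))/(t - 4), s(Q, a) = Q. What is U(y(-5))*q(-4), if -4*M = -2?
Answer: -45/2 ≈ -22.500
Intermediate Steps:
M = 1/2 (M = -1/4*(-2) = 1/2 ≈ 0.50000)
q(t) = 6*t/(-4 + t) (q(t) = 3*((t + t)/(t - 4)) = 3*((2*t)/(-4 + t)) = 3*(2*t/(-4 + t)) = 6*t/(-4 + t))
y(u) = u
U(k) = 3*k/2 (U(k) = k + k*(1/2) = k + k/2 = 3*k/2)
U(y(-5))*q(-4) = ((3/2)*(-5))*(6*(-4)/(-4 - 4)) = -45*(-4)/(-8) = -45*(-4)*(-1)/8 = -15/2*3 = -45/2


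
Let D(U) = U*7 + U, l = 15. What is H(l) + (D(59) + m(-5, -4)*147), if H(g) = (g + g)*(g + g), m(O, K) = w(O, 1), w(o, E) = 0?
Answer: 1372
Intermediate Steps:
m(O, K) = 0
H(g) = 4*g**2 (H(g) = (2*g)*(2*g) = 4*g**2)
D(U) = 8*U (D(U) = 7*U + U = 8*U)
H(l) + (D(59) + m(-5, -4)*147) = 4*15**2 + (8*59 + 0*147) = 4*225 + (472 + 0) = 900 + 472 = 1372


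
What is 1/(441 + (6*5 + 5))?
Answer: 1/476 ≈ 0.0021008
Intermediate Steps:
1/(441 + (6*5 + 5)) = 1/(441 + (30 + 5)) = 1/(441 + 35) = 1/476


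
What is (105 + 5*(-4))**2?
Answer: 7225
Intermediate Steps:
(105 + 5*(-4))**2 = (105 - 20)**2 = 85**2 = 7225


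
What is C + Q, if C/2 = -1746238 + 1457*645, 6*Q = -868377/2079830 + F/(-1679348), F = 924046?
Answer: -4225223380736202277/2619568763130 ≈ -1.6129e+6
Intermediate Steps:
Q = -422520721297/2619568763130 (Q = (-868377/2079830 + 924046/(-1679348))/6 = (-868377*1/2079830 + 924046*(-1/1679348))/6 = (-868377/2079830 - 462023/839674)/6 = (1/6)*(-422520721297/436594793855) = -422520721297/2619568763130 ≈ -0.16129)
C = -1612946 (C = 2*(-1746238 + 1457*645) = 2*(-1746238 + 939765) = 2*(-806473) = -1612946)
C + Q = -1612946 - 422520721297/2619568763130 = -4225223380736202277/2619568763130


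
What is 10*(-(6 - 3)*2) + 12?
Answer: -48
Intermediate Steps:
10*(-(6 - 3)*2) + 12 = 10*(-3*2) + 12 = 10*(-1*6) + 12 = 10*(-6) + 12 = -60 + 12 = -48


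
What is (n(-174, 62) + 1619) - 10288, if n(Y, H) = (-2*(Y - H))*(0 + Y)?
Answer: -90797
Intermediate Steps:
n(Y, H) = Y*(-2*Y + 2*H) (n(Y, H) = (-2*Y + 2*H)*Y = Y*(-2*Y + 2*H))
(n(-174, 62) + 1619) - 10288 = (2*(-174)*(62 - 1*(-174)) + 1619) - 10288 = (2*(-174)*(62 + 174) + 1619) - 10288 = (2*(-174)*236 + 1619) - 10288 = (-82128 + 1619) - 10288 = -80509 - 10288 = -90797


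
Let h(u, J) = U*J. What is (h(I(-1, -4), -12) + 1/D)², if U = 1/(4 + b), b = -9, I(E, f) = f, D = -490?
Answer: 55225/9604 ≈ 5.7502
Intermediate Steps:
U = -⅕ (U = 1/(4 - 9) = 1/(-5) = -⅕ ≈ -0.20000)
h(u, J) = -J/5
(h(I(-1, -4), -12) + 1/D)² = (-⅕*(-12) + 1/(-490))² = (12/5 - 1/490)² = (235/98)² = 55225/9604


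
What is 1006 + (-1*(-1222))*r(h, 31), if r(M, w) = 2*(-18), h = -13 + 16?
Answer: -42986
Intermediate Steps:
h = 3
r(M, w) = -36
1006 + (-1*(-1222))*r(h, 31) = 1006 - 1*(-1222)*(-36) = 1006 + 1222*(-36) = 1006 - 43992 = -42986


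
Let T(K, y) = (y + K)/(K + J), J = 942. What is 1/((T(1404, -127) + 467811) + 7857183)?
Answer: 2346/19530437201 ≈ 1.2012e-7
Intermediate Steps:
T(K, y) = (K + y)/(942 + K) (T(K, y) = (y + K)/(K + 942) = (K + y)/(942 + K))
1/((T(1404, -127) + 467811) + 7857183) = 1/(((1404 - 127)/(942 + 1404) + 467811) + 7857183) = 1/((1277/2346 + 467811) + 7857183) = 1/(1097485883/2346 + 7857183) = 1/(19530437201/2346) = 2346/19530437201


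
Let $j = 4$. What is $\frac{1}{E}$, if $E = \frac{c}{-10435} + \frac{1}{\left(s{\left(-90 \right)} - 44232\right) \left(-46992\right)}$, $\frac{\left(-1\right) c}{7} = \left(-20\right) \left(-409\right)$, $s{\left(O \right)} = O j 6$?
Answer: $\frac{4549770327168}{24965965400615} \approx 0.18224$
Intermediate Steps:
$s{\left(O \right)} = 24 O$ ($s{\left(O \right)} = O 4 \cdot 6 = 4 O 6 = 24 O$)
$c = -57260$ ($c = - 7 \left(\left(-20\right) \left(-409\right)\right) = \left(-7\right) 8180 = -57260$)
$E = \frac{24965965400615}{4549770327168}$ ($E = - \frac{57260}{-10435} + \frac{1}{\left(24 \left(-90\right) - 44232\right) \left(-46992\right)} = \left(-57260\right) \left(- \frac{1}{10435}\right) + \frac{1}{-2160 - 44232} \left(- \frac{1}{46992}\right) = \frac{11452}{2087} + \frac{1}{-46392} \left(- \frac{1}{46992}\right) = \frac{11452}{2087} - - \frac{1}{2180052864} = \frac{11452}{2087} + \frac{1}{2180052864} = \frac{24965965400615}{4549770327168} \approx 5.4873$)
$\frac{1}{E} = \frac{1}{\frac{24965965400615}{4549770327168}} = \frac{4549770327168}{24965965400615}$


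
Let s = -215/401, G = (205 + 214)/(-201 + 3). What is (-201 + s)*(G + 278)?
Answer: -2207287000/39699 ≈ -55601.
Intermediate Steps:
G = -419/198 (G = 419/(-198) = 419*(-1/198) = -419/198 ≈ -2.1162)
s = -215/401 (s = -215*1/401 = -215/401 ≈ -0.53616)
(-201 + s)*(G + 278) = (-201 - 215/401)*(-419/198 + 278) = -80816/401*54625/198 = -2207287000/39699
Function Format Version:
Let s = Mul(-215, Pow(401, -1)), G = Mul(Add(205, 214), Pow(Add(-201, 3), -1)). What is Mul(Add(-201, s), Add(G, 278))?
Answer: Rational(-2207287000, 39699) ≈ -55601.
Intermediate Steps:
G = Rational(-419, 198) (G = Mul(419, Pow(-198, -1)) = Mul(419, Rational(-1, 198)) = Rational(-419, 198) ≈ -2.1162)
s = Rational(-215, 401) (s = Mul(-215, Rational(1, 401)) = Rational(-215, 401) ≈ -0.53616)
Mul(Add(-201, s), Add(G, 278)) = Mul(Add(-201, Rational(-215, 401)), Add(Rational(-419, 198), 278)) = Mul(Rational(-80816, 401), Rational(54625, 198)) = Rational(-2207287000, 39699)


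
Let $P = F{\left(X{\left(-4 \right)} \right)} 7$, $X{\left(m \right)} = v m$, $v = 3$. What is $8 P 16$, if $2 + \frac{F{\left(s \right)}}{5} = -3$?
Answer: $-22400$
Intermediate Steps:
$X{\left(m \right)} = 3 m$
$F{\left(s \right)} = -25$ ($F{\left(s \right)} = -10 + 5 \left(-3\right) = -10 - 15 = -25$)
$P = -175$ ($P = \left(-25\right) 7 = -175$)
$8 P 16 = 8 \left(-175\right) 16 = \left(-1400\right) 16 = -22400$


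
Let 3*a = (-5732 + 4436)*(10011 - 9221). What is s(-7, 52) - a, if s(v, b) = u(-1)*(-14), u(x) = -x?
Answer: 341266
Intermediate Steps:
a = -341280 (a = ((-5732 + 4436)*(10011 - 9221))/3 = (-1296*790)/3 = (⅓)*(-1023840) = -341280)
s(v, b) = -14 (s(v, b) = -1*(-1)*(-14) = 1*(-14) = -14)
s(-7, 52) - a = -14 - 1*(-341280) = -14 + 341280 = 341266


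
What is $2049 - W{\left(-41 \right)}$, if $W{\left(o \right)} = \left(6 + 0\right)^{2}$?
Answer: $2013$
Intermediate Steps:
$W{\left(o \right)} = 36$ ($W{\left(o \right)} = 6^{2} = 36$)
$2049 - W{\left(-41 \right)} = 2049 - 36 = 2013$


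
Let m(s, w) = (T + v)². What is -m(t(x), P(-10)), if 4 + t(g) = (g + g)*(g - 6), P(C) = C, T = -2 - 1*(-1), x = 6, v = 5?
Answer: -16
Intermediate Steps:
T = -1 (T = -2 + 1 = -1)
t(g) = -4 + 2*g*(-6 + g) (t(g) = -4 + (g + g)*(g - 6) = -4 + (2*g)*(-6 + g) = -4 + 2*g*(-6 + g))
m(s, w) = 16 (m(s, w) = (-1 + 5)² = 4² = 16)
-m(t(x), P(-10)) = -1*16 = -16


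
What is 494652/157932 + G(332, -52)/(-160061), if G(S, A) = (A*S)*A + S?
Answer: -5221493179/2106562821 ≈ -2.4787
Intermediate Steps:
G(S, A) = S + S*A**2 (G(S, A) = S*A**2 + S = S + S*A**2)
494652/157932 + G(332, -52)/(-160061) = 494652/157932 + (332*(1 + (-52)**2))/(-160061) = 494652*(1/157932) + (332*(1 + 2704))*(-1/160061) = 41221/13161 + (332*2705)*(-1/160061) = 41221/13161 + 898060*(-1/160061) = 41221/13161 - 898060/160061 = -5221493179/2106562821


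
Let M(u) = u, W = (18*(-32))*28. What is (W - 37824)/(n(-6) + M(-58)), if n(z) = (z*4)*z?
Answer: -26976/43 ≈ -627.35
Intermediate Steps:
n(z) = 4*z² (n(z) = (4*z)*z = 4*z²)
W = -16128 (W = -576*28 = -16128)
(W - 37824)/(n(-6) + M(-58)) = (-16128 - 37824)/(4*(-6)² - 58) = -53952/(4*36 - 58) = -53952/(144 - 58) = -53952/86 = -53952*1/86 = -26976/43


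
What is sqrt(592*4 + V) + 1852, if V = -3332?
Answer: 1852 + 2*I*sqrt(241) ≈ 1852.0 + 31.048*I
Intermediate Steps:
sqrt(592*4 + V) + 1852 = sqrt(592*4 - 3332) + 1852 = sqrt(2368 - 3332) + 1852 = sqrt(-964) + 1852 = 2*I*sqrt(241) + 1852 = 1852 + 2*I*sqrt(241)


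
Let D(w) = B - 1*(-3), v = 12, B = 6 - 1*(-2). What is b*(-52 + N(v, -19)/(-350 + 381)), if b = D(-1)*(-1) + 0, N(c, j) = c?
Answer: 17600/31 ≈ 567.74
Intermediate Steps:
B = 8 (B = 6 + 2 = 8)
D(w) = 11 (D(w) = 8 - 1*(-3) = 8 + 3 = 11)
b = -11 (b = 11*(-1) + 0 = -11 + 0 = -11)
b*(-52 + N(v, -19)/(-350 + 381)) = -11*(-52 + 12/(-350 + 381)) = -11*(-52 + 12/31) = -11*(-1600/31) = 17600/31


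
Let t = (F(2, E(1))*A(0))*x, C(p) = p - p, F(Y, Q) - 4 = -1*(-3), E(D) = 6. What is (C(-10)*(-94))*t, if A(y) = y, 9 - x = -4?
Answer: 0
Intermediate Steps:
x = 13 (x = 9 - 1*(-4) = 9 + 4 = 13)
F(Y, Q) = 7 (F(Y, Q) = 4 - 1*(-3) = 4 + 3 = 7)
C(p) = 0
t = 0 (t = (7*0)*13 = 0*13 = 0)
(C(-10)*(-94))*t = (0*(-94))*0 = 0*0 = 0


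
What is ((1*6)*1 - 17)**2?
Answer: 121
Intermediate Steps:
((1*6)*1 - 17)**2 = (6*1 - 17)**2 = (6 - 17)**2 = (-11)**2 = 121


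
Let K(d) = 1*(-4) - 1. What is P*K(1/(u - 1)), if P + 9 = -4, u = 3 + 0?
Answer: 65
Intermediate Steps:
u = 3
P = -13 (P = -9 - 4 = -13)
K(d) = -5 (K(d) = -4 - 1 = -5)
P*K(1/(u - 1)) = -13*(-5) = 65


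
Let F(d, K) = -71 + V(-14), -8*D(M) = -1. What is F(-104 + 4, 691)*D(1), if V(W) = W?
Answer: -85/8 ≈ -10.625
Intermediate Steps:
D(M) = ⅛ (D(M) = -⅛*(-1) = ⅛)
F(d, K) = -85 (F(d, K) = -71 - 14 = -85)
F(-104 + 4, 691)*D(1) = -85*⅛ = -85/8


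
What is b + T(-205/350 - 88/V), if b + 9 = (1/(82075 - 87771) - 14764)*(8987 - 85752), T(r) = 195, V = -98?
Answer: 6455610924381/5696 ≈ 1.1334e+9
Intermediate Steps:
b = 6455609813661/5696 (b = -9 + (1/(82075 - 87771) - 14764)*(8987 - 85752) = -9 + (1/(-5696) - 14764)*(-76765) = -9 + (-1/5696 - 14764)*(-76765) = -9 - 84095745/5696*(-76765) = -9 + 6455609864925/5696 = 6455609813661/5696 ≈ 1.1334e+9)
b + T(-205/350 - 88/V) = 6455609813661/5696 + 195 = 6455610924381/5696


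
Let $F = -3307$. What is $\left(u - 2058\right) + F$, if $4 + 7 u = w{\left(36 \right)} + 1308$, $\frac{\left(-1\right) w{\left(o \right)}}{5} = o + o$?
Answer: $- \frac{36611}{7} \approx -5230.1$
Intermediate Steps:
$w{\left(o \right)} = - 10 o$ ($w{\left(o \right)} = - 5 \left(o + o\right) = - 5 \cdot 2 o = - 10 o$)
$u = \frac{944}{7}$ ($u = - \frac{4}{7} + \frac{\left(-10\right) 36 + 1308}{7} = - \frac{4}{7} + \frac{-360 + 1308}{7} = - \frac{4}{7} + \frac{1}{7} \cdot 948 = - \frac{4}{7} + \frac{948}{7} = \frac{944}{7} \approx 134.86$)
$\left(u - 2058\right) + F = \left(\frac{944}{7} - 2058\right) - 3307 = - \frac{13462}{7} - 3307 = - \frac{36611}{7}$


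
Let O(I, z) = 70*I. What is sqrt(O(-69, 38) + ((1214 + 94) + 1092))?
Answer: 9*I*sqrt(30) ≈ 49.295*I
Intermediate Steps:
sqrt(O(-69, 38) + ((1214 + 94) + 1092)) = sqrt(70*(-69) + ((1214 + 94) + 1092)) = sqrt(-4830 + (1308 + 1092)) = sqrt(-4830 + 2400) = sqrt(-2430) = 9*I*sqrt(30)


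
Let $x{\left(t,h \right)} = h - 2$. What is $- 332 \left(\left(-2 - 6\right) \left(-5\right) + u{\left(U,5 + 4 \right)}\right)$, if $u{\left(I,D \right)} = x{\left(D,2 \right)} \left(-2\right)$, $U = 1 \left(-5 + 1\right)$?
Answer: $-13280$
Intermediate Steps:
$x{\left(t,h \right)} = -2 + h$
$U = -4$ ($U = 1 \left(-4\right) = -4$)
$u{\left(I,D \right)} = 0$ ($u{\left(I,D \right)} = \left(-2 + 2\right) \left(-2\right) = 0 \left(-2\right) = 0$)
$- 332 \left(\left(-2 - 6\right) \left(-5\right) + u{\left(U,5 + 4 \right)}\right) = - 332 \left(\left(-2 - 6\right) \left(-5\right) + 0\right) = - 332 \left(\left(-8\right) \left(-5\right) + 0\right) = - 332 \left(40 + 0\right) = \left(-332\right) 40 = -13280$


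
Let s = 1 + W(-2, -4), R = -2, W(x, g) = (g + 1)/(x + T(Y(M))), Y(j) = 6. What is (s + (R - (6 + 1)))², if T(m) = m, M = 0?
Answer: 1225/16 ≈ 76.563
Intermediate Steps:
W(x, g) = (1 + g)/(6 + x) (W(x, g) = (g + 1)/(x + 6) = (1 + g)/(6 + x))
s = ¼ (s = 1 + (1 - 4)/(6 - 2) = 1 - 3/4 = 1 + (¼)*(-3) = 1 - ¾ = ¼ ≈ 0.25000)
(s + (R - (6 + 1)))² = (¼ + (-2 - (6 + 1)))² = (¼ + (-2 - 1*7))² = (¼ + (-2 - 7))² = (¼ - 9)² = (-35/4)² = 1225/16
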